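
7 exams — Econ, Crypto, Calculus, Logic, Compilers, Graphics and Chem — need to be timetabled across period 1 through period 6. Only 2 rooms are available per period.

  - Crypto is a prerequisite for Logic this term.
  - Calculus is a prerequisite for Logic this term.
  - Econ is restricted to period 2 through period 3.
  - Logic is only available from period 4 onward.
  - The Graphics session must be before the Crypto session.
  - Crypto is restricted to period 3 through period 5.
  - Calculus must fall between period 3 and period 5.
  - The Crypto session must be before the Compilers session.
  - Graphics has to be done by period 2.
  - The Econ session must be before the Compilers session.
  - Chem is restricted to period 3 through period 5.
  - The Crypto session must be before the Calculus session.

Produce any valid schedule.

Econ -> period 2, Crypto -> period 3, Compilers -> period 4, Graphics -> period 1, Calculus -> period 4, Logic -> period 5, Chem -> period 3

Checking: Crypto(period 3) before Logic(period 5); Econ(period 2) before Compilers(period 4); Crypto(period 3) before Calculus(period 4); Calculus(period 4) before Logic(period 5); Graphics(period 1) before Crypto(period 3); Crypto(period 3) before Compilers(period 4); Calculus=period 4 in [period 3,period 5]; Graphics=period 1 in [period 1,period 2]; Chem=period 3 in [period 3,period 5]; Crypto=period 3 in [period 3,period 5]; Logic=period 5 in [period 4,period 6]; Econ=period 2 in [period 2,period 3]; max 2 per period (cap 2).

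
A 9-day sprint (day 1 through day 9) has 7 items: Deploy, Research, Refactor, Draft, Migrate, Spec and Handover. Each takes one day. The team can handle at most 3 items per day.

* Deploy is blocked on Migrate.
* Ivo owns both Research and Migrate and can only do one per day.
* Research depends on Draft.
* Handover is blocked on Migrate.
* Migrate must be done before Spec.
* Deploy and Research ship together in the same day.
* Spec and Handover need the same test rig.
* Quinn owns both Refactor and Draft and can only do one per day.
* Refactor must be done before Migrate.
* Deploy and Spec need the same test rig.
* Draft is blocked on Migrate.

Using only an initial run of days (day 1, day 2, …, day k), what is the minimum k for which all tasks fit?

The precedence chain requires at least 4 distinct days.
With at most 3 per day and 7 tasks, at least 3 days are needed.
4 works (last occupied day: day 4): for example Migrate in day 2; Deploy in day 4; Spec in day 3; Draft in day 3; Research in day 4; Handover in day 4; Refactor in day 1.

4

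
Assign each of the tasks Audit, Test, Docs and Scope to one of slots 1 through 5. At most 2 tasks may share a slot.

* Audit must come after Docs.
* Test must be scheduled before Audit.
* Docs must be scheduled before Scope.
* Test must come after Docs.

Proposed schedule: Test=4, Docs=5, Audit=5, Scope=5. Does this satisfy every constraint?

Test must come after Docs — violated.
At most 2 tasks may share a slot — violated.
Docs must be scheduled before Scope — violated.
Audit must come after Docs — violated.
Test must be scheduled before Audit — holds.

No — it violates: At most 2 tasks may share a slot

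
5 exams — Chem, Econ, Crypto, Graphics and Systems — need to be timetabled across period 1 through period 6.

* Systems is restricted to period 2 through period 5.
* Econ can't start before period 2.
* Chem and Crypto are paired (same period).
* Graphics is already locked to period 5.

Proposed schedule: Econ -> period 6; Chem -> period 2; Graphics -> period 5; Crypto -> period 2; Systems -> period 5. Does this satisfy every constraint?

Econ can't start before period 2 — holds.
Graphics is already locked to period 5 — holds.
Chem and Crypto are paired (same period) — holds.
Systems is restricted to period 2 through period 5 — holds.

Yes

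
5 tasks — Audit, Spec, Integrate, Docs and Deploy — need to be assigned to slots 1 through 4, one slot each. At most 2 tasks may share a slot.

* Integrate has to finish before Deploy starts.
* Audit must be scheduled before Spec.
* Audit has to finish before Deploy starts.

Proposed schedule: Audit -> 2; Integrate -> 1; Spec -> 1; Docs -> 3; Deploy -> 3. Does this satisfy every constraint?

No — it violates: Audit must be scheduled before Spec

Audit has to finish before Deploy starts — holds.
At most 2 tasks may share a slot — holds.
Audit must be scheduled before Spec — violated.
Integrate has to finish before Deploy starts — holds.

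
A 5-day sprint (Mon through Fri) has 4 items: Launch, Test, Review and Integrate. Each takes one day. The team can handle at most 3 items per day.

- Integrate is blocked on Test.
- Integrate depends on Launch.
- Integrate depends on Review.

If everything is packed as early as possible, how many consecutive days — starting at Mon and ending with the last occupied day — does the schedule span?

The precedence chain requires at least 2 distinct days.
With at most 3 per day and 4 work items, at least 2 days are needed.
2 works (last occupied day: Tue): for example Launch -> Mon, Integrate -> Tue, Review -> Mon, Test -> Mon.

2 days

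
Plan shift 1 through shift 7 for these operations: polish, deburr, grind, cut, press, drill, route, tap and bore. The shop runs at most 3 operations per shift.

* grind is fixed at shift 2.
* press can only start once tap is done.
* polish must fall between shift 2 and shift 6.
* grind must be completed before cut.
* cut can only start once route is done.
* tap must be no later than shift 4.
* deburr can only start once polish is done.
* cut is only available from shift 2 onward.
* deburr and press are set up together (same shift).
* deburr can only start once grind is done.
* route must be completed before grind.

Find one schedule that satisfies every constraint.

grind in shift 2; cut in shift 3; press in shift 3; polish in shift 2; tap in shift 1; bore in shift 2; drill in shift 1; route in shift 1; deburr in shift 3

Checking: route(shift 1) before cut(shift 3); grind(shift 2) before deburr(shift 3); route(shift 1) before grind(shift 2); grind(shift 2) before cut(shift 3); polish(shift 2) before deburr(shift 3); tap(shift 1) before press(shift 3); deburr = press = shift 3; polish=shift 2 in [shift 2,shift 6]; cut=shift 3 in [shift 2,shift 7]; grind=shift 2 in [shift 2,shift 2]; tap=shift 1 in [shift 1,shift 4]; max 3 per shift (cap 3).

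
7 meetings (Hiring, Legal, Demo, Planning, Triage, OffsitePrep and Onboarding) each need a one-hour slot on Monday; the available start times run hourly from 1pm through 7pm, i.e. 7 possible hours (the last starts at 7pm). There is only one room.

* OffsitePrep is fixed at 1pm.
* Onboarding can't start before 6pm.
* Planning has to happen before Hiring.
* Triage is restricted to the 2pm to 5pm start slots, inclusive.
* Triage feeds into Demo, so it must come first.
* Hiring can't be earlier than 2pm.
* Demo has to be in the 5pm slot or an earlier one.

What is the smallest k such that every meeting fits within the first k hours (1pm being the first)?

7

The precedence chain requires at least 2 distinct hours.
With at most 1 per hour and 7 meetings, at least 7 hours are needed.
Onboarding can't be placed before 6pm — that is hour 6 counting from 1pm — so the schedule must run through at least 6 hours.
7 works (last occupied hour: 7pm): for example Demo=3pm, Planning=4pm, OffsitePrep=1pm, Onboarding=6pm, Triage=2pm, Legal=7pm, Hiring=5pm.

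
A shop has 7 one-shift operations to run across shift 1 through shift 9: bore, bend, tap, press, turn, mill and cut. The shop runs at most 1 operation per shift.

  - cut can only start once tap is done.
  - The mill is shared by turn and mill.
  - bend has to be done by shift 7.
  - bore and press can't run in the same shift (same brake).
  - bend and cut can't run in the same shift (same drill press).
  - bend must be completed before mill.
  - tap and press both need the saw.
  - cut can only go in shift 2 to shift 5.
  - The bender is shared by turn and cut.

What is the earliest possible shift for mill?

Precedence pushes mill to at least shift 2.
mill at shift 2 is achievable: tap=shift 3, press=shift 6, bend=shift 1, mill=shift 2, turn=shift 7, bore=shift 5, cut=shift 4.

shift 2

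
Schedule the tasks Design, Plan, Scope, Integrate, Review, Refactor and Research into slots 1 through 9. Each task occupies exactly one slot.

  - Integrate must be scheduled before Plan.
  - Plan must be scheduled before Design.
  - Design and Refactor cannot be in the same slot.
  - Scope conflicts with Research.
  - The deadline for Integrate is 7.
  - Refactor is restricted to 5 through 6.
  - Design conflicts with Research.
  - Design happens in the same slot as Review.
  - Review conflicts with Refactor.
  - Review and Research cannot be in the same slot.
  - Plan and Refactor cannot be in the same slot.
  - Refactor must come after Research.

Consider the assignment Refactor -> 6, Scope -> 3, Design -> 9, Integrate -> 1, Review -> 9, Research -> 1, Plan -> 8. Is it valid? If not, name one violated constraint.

Plan must be scheduled before Design — holds.
Plan and Refactor cannot be in the same slot — holds.
Design conflicts with Research — holds.
Design happens in the same slot as Review — holds.
The deadline for Integrate is 7 — holds.
Refactor is restricted to 5 through 6 — holds.
Scope conflicts with Research — holds.
Design and Refactor cannot be in the same slot — holds.
Refactor must come after Research — holds.
Review conflicts with Refactor — holds.
Integrate must be scheduled before Plan — holds.
Review and Research cannot be in the same slot — holds.

Yes, all constraints hold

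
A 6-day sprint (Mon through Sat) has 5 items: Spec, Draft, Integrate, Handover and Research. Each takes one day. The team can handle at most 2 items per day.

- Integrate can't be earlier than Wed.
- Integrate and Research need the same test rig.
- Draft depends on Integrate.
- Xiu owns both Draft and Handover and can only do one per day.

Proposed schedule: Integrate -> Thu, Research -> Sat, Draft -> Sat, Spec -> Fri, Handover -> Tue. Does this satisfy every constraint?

Yes

Integrate can't be earlier than Wed — holds.
Draft depends on Integrate — holds.
Integrate and Research need the same test rig — holds.
The team can handle at most 2 items per day — holds.
Xiu owns both Draft and Handover and can only do one per day — holds.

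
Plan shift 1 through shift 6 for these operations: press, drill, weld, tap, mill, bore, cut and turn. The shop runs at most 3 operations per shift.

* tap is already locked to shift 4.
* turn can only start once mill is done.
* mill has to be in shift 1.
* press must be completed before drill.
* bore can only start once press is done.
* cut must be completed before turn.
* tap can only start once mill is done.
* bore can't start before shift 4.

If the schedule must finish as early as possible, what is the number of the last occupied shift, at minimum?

shift 4

The precedence chain requires at least 2 distinct shifts.
With at most 3 per shift and 8 operations, at least 3 shifts are needed.
tap can't be placed before shift 4, so the schedule must run through at least shift 4.
4 works (last occupied shift: shift 4): for example mill in shift 1, turn in shift 2, tap in shift 4, weld in shift 2, cut in shift 1, press in shift 1, drill in shift 2, bore in shift 4.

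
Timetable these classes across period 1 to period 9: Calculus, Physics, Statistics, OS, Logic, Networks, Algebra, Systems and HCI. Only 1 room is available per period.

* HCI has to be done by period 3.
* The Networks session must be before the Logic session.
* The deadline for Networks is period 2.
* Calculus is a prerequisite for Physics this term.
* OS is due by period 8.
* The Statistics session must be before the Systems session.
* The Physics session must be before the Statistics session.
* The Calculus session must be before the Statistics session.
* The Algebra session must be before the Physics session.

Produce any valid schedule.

Physics -> period 6; HCI -> period 2; Logic -> period 8; Calculus -> period 4; Algebra -> period 5; OS -> period 3; Statistics -> period 7; Systems -> period 9; Networks -> period 1

Checking: Statistics(period 7) before Systems(period 9); Calculus(period 4) before Statistics(period 7); Algebra(period 5) before Physics(period 6); Calculus(period 4) before Physics(period 6); Networks(period 1) before Logic(period 8); Physics(period 6) before Statistics(period 7); Networks=period 1 in [period 1,period 2]; HCI=period 2 in [period 1,period 3]; OS=period 3 in [period 1,period 8]; max 1 per period (cap 1).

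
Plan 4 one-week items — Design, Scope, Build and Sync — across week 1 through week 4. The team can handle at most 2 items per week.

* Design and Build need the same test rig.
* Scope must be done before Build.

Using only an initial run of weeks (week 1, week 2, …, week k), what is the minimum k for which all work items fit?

2

The precedence chain requires at least 2 distinct weeks.
With at most 2 per week and 4 work items, at least 2 weeks are needed.
2 works (last occupied week: week 2): for example Scope -> week 1, Build -> week 2, Design -> week 1, Sync -> week 2.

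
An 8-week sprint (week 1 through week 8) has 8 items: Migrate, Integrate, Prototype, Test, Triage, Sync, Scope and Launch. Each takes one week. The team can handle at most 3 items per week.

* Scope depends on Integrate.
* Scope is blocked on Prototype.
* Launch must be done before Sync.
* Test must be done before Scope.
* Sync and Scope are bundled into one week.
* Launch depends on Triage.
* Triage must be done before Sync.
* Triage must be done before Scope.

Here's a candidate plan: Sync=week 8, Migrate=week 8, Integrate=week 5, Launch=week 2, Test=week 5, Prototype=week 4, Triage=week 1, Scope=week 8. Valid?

Scope is blocked on Prototype — holds.
Launch must be done before Sync — holds.
Triage must be done before Sync — holds.
Sync and Scope are bundled into one week — holds.
Scope depends on Integrate — holds.
The team can handle at most 3 items per week — holds.
Test must be done before Scope — holds.
Launch depends on Triage — holds.
Triage must be done before Scope — holds.

Valid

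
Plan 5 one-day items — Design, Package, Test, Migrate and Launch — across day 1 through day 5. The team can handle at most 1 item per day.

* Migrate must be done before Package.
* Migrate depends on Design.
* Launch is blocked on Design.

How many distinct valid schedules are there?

15

Splitting on Design: it can be day 1 (12), day 2 (3). Listing each branch's schedules as (Package, Test, Migrate, Launch) by day number:
Design=day 1: (3,4,2,5) (3,5,2,4) (4,2,3,5) (4,3,2,5) (4,5,2,3) (4,5,3,2) (5,2,3,4) (5,2,4,3) (5,3,2,4) (5,3,4,2) (5,4,2,3) (5,4,3,2) — 12.
Design=day 2: (4,1,3,5) (5,1,3,4) (5,1,4,3) — 3.
Summing: 12 + 3 = 15.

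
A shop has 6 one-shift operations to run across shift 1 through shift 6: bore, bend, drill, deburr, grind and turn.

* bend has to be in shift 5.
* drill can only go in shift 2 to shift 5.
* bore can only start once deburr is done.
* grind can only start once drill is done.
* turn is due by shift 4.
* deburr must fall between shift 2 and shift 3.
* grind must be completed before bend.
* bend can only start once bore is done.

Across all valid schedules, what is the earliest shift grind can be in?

Precedence pushes grind to at least shift 3; downstream work caps grind at shift 4.
grind at shift 3 is achievable: bore in shift 3; bend in shift 5; drill in shift 2; turn in shift 1; grind in shift 3; deburr in shift 2.

shift 3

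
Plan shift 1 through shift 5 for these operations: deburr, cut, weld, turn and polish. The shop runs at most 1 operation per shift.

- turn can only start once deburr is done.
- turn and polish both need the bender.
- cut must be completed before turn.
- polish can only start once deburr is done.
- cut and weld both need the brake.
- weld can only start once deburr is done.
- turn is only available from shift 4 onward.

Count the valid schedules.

14

Splitting on deburr: it can be shift 1 (10), shift 2 (4). Listing each branch's schedules as (cut, weld, turn, polish) by shift number:
deburr=shift 1: (2,3,4,5) (2,3,5,4) (2,4,5,3) (2,5,4,3) (3,2,4,5) (3,2,5,4) (3,4,5,2) (3,5,4,2) (4,2,5,3) (4,3,5,2) — 10.
deburr=shift 2: (1,3,4,5) (1,3,5,4) (1,4,5,3) (1,5,4,3) — 4.
Summing: 10 + 4 = 14.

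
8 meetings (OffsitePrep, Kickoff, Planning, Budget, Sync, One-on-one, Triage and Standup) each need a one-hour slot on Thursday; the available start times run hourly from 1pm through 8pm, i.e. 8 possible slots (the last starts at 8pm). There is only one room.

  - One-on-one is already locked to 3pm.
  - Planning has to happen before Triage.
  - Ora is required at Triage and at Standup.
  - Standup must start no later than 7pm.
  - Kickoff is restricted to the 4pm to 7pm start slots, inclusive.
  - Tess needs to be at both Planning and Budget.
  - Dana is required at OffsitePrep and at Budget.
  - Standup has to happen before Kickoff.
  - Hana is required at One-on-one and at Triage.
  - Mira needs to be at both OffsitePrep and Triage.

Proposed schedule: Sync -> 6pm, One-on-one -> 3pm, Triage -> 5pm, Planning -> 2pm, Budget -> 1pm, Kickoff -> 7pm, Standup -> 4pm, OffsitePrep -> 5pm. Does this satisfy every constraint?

Invalid. Mira needs to be at both OffsitePrep and Triage.

There is only one room — violated.
Tess needs to be at both Planning and Budget — holds.
Standup has to happen before Kickoff — holds.
Standup must start no later than 7pm — holds.
Ora is required at Triage and at Standup — holds.
Dana is required at OffsitePrep and at Budget — holds.
Hana is required at One-on-one and at Triage — holds.
Kickoff is restricted to the 4pm to 7pm start slots, inclusive — holds.
One-on-one is already locked to 3pm — holds.
Mira needs to be at both OffsitePrep and Triage — violated.
Planning has to happen before Triage — holds.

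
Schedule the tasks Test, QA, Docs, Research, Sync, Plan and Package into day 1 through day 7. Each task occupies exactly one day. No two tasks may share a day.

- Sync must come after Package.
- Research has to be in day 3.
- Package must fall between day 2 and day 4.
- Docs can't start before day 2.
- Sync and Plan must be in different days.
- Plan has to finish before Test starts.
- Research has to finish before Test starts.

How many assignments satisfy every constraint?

57

Splitting on Test: it can be day 4 (6), day 5 (14), day 6 (17), day 7 (20). Listing each branch's schedules as (QA, Docs, Research, Sync, Plan, Package) by day number:
Test=day 4: (5,6,3,7,1,2) (5,7,3,6,1,2) (6,5,3,7,1,2) (6,7,3,5,1,2) (7,5,3,6,1,2) (7,6,3,5,1,2) — 6.
Test=day 5: (1,6,3,7,2,4) (1,6,3,7,4,2) (1,7,3,6,2,4) (1,7,3,6,4,2) (2,6,3,7,1,4) (2,7,3,6,1,4) (4,6,3,7,1,2) (4,7,3,6,1,2) (6,2,3,7,1,4) (6,4,3,7,1,2) (6,7,3,4,1,2) (7,2,3,6,1,4) (7,4,3,6,1,2) (7,6,3,4,1,2) — 14.
Test=day 6: (1,2,3,7,5,4) (1,4,3,7,5,2) (1,5,3,7,2,4) (1,5,3,7,4,2) (1,7,3,4,5,2) (1,7,3,5,2,4) (1,7,3,5,4,2) (2,5,3,7,1,4) (2,7,3,5,1,4) (4,5,3,7,1,2) (4,7,3,5,1,2) (5,2,3,7,1,4) (5,4,3,7,1,2) (5,7,3,4,1,2) (7,2,3,5,1,4) (7,4,3,5,1,2) (7,5,3,4,1,2) — 17.
Test=day 7: (1,2,3,5,6,4) (1,2,3,6,5,4) (1,4,3,5,6,2) (1,4,3,6,5,2) (1,5,3,4,6,2) (1,5,3,6,2,4) (1,5,3,6,4,2) (1,6,3,4,5,2) (1,6,3,5,2,4) (1,6,3,5,4,2) (2,5,3,6,1,4) (2,6,3,5,1,4) (4,5,3,6,1,2) (4,6,3,5,1,2) (5,2,3,6,1,4) (5,4,3,6,1,2) (5,6,3,4,1,2) (6,2,3,5,1,4) (6,4,3,5,1,2) (6,5,3,4,1,2) — 20.
Summing: 6 + 14 + 17 + 20 = 57.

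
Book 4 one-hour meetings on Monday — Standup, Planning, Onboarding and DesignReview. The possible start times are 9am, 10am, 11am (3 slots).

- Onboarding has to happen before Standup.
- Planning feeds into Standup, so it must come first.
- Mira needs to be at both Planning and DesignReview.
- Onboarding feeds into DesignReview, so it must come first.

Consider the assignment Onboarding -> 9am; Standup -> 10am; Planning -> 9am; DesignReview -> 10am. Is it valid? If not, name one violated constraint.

Yes

Planning feeds into Standup, so it must come first — holds.
Mira needs to be at both Planning and DesignReview — holds.
Onboarding has to happen before Standup — holds.
Onboarding feeds into DesignReview, so it must come first — holds.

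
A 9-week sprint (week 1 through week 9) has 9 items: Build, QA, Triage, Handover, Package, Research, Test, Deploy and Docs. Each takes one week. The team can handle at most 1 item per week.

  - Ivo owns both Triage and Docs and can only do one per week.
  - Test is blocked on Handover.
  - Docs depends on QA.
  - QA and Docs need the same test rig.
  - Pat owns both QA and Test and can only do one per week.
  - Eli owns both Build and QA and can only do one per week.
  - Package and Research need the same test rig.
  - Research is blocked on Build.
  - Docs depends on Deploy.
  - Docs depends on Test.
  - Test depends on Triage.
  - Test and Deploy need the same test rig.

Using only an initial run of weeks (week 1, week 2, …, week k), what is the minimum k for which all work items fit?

The precedence chain requires at least 3 distinct weeks.
With at most 1 per week and 9 work items, at least 9 weeks are needed.
9 works (last occupied week: week 9): for example Test in week 3; QA in week 4; Deploy in week 5; Build in week 7; Handover in week 2; Triage in week 1; Research in week 8; Docs in week 6; Package in week 9.

9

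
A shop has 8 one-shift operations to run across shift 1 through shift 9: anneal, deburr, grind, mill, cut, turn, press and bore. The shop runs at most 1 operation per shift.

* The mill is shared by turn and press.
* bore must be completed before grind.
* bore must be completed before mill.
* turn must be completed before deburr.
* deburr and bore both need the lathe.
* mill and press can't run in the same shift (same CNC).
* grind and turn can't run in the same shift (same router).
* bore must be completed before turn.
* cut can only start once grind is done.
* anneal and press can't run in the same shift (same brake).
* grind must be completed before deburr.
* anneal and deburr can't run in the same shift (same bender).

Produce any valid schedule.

turn=shift 3; grind=shift 2; anneal=shift 7; mill=shift 5; bore=shift 1; deburr=shift 4; cut=shift 6; press=shift 8

Checking: grind(shift 2) before deburr(shift 4); grind(shift 2) before cut(shift 6); bore(shift 1) before turn(shift 3); bore(shift 1) before mill(shift 5); turn(shift 3) before deburr(shift 4); bore(shift 1) before grind(shift 2); mill(shift 5) != press(shift 8); deburr(shift 4) != bore(shift 1); anneal(shift 7) != deburr(shift 4); turn(shift 3) != press(shift 8); grind(shift 2) != turn(shift 3); anneal(shift 7) != press(shift 8); max 1 per shift (cap 1).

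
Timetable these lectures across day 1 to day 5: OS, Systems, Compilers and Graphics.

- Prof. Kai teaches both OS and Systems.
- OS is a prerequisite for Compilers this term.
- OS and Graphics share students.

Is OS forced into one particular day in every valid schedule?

No

OS can be day 1 (e.g. Compilers -> day 2, Systems -> day 2, OS -> day 1, Graphics -> day 2) or day 2 (e.g. OS=day 2, Compilers=day 3, Systems=day 1, Graphics=day 1).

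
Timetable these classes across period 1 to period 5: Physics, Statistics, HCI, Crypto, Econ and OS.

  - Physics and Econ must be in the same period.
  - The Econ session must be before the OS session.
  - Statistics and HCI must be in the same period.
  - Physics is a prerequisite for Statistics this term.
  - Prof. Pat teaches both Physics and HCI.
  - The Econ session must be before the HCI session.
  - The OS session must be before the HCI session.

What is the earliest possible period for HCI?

Precedence pushes HCI to at least period 3.
HCI at period 3 is achievable: Crypto=period 1; Econ=period 1; Physics=period 1; OS=period 2; HCI=period 3; Statistics=period 3.

period 3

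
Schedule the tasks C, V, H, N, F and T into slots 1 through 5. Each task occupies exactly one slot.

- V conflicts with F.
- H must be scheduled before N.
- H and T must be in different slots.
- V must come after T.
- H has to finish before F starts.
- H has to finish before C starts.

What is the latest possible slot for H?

Downstream work caps H at 4.
H at 4 is achievable: T in 1, V in 2, C in 5, N in 5, F in 5, H in 4.

4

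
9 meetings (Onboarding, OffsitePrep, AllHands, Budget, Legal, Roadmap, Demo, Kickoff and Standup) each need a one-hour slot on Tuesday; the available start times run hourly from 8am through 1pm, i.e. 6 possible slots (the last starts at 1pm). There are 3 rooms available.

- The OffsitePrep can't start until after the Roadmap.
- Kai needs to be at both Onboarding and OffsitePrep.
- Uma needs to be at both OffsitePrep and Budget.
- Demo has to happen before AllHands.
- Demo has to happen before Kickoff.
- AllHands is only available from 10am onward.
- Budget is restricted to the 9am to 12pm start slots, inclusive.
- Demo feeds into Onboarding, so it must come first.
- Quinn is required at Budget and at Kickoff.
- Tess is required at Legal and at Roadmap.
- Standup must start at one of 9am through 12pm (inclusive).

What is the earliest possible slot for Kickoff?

Precedence pushes Kickoff to at least 9am.
Kickoff at 9am is achievable: Roadmap=8am; AllHands=10am; Budget=10am; Kickoff=9am; Onboarding=9am; OffsitePrep=11am; Legal=10am; Standup=9am; Demo=8am.

9am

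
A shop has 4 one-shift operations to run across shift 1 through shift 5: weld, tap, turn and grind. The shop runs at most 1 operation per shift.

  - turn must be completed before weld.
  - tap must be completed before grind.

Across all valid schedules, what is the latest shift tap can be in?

Downstream work caps tap at shift 4.
tap at shift 4 is achievable: weld in shift 2, tap in shift 4, turn in shift 1, grind in shift 5.

shift 4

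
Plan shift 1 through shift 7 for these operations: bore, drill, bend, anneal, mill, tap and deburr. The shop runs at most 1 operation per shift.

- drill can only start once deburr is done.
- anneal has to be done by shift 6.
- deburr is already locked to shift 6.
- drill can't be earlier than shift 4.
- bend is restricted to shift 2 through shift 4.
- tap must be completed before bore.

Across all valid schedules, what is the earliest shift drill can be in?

shift 7

Drill is available from shift 4; precedence pushes drill to at least shift 7.
drill at shift 7 is achievable: tap -> shift 3; bend -> shift 2; deburr -> shift 6; anneal -> shift 1; mill -> shift 5; drill -> shift 7; bore -> shift 4.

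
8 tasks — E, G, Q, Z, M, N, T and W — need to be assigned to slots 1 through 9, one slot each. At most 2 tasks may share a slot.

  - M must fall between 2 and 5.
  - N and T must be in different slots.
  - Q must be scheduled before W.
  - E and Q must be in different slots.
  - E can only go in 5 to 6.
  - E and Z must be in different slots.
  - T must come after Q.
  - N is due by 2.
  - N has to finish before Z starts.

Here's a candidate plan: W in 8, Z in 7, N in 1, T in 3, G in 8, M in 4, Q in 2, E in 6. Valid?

Valid

N has to finish before Z starts — holds.
At most 2 tasks may share a slot — holds.
E and Z must be in different slots — holds.
E can only go in 5 to 6 — holds.
N is due by 2 — holds.
Q must be scheduled before W — holds.
N and T must be in different slots — holds.
M must fall between 2 and 5 — holds.
T must come after Q — holds.
E and Q must be in different slots — holds.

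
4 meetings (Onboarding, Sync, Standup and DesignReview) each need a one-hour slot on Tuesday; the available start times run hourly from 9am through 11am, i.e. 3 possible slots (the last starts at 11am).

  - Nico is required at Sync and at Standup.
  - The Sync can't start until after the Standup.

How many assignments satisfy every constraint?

27

Splitting on Onboarding: it can be 9am (9), 10am (9), 11am (9). Listing each branch's schedules as (Sync, Standup, DesignReview):
Onboarding=9am: (10am,9am,9am) (10am,9am,10am) (10am,9am,11am) (11am,9am,9am) (11am,9am,10am) (11am,9am,11am) (11am,10am,9am) (11am,10am,10am) (11am,10am,11am) — 9.
Onboarding=10am: (10am,9am,9am) (10am,9am,10am) (10am,9am,11am) (11am,9am,9am) (11am,9am,10am) (11am,9am,11am) (11am,10am,9am) (11am,10am,10am) (11am,10am,11am) — 9.
Onboarding=11am: (10am,9am,9am) (10am,9am,10am) (10am,9am,11am) (11am,9am,9am) (11am,9am,10am) (11am,9am,11am) (11am,10am,9am) (11am,10am,10am) (11am,10am,11am) — 9.
Summing: 9 + 9 + 9 = 27.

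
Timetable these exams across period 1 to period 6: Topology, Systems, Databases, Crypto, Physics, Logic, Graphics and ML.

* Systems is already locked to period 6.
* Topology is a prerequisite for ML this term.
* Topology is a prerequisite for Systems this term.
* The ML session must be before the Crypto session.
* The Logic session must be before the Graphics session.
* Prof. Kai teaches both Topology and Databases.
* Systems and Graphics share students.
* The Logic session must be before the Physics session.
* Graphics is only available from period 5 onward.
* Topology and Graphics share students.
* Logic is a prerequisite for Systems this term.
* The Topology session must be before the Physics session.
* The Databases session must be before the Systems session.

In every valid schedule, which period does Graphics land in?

Graphics's window is period 5–period 6.
Systems is fixed at period 6, and Graphics can't share a period with Systems.
So Graphics must be period 5.

period 5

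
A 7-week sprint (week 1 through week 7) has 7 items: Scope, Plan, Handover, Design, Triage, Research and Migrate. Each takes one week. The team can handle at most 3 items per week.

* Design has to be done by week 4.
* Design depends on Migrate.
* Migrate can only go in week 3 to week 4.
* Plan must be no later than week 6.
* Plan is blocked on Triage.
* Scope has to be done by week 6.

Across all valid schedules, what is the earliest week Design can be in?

Precedence pushes Design to at least week 4; Design's own window allows nothing later than week 4.
Design at week 4 is achievable: Research in week 2; Plan in week 2; Triage in week 1; Handover in week 1; Scope in week 1; Design in week 4; Migrate in week 3.

week 4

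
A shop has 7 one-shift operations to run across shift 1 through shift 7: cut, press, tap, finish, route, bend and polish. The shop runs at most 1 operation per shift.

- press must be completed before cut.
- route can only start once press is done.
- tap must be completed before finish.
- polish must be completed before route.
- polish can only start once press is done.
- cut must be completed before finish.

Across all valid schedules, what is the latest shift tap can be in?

Downstream work caps tap at shift 6.
tap at shift 6 is achievable: bend -> shift 5, polish -> shift 3, finish -> shift 7, press -> shift 1, tap -> shift 6, route -> shift 4, cut -> shift 2.

shift 6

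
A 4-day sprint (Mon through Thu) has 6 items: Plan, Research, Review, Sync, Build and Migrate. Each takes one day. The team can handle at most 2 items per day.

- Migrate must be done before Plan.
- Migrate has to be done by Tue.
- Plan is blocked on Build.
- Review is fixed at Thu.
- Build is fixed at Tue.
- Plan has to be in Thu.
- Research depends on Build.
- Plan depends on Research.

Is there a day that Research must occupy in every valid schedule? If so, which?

Build is fixed at Tue and must come before Research, so Research is at least Wed.
Plan is fixed at Thu and must come after Research, so Research is at most Wed.
So Research must be Wed.

Wed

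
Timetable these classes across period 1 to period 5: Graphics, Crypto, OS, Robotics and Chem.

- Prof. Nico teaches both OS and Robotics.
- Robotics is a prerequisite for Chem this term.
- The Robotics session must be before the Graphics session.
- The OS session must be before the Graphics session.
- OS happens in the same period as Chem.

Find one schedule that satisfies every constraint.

OS=period 2, Chem=period 2, Graphics=period 3, Crypto=period 1, Robotics=period 1

Checking: OS(period 2) before Graphics(period 3); Robotics(period 1) before Chem(period 2); Robotics(period 1) before Graphics(period 3); OS(period 2) != Robotics(period 1); OS = Chem = period 2.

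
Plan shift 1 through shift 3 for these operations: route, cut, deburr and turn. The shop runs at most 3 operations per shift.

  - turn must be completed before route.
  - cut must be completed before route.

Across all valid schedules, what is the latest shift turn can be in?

Downstream work caps turn at shift 2.
turn at shift 2 is achievable: route -> shift 3, turn -> shift 2, deburr -> shift 1, cut -> shift 1.

shift 2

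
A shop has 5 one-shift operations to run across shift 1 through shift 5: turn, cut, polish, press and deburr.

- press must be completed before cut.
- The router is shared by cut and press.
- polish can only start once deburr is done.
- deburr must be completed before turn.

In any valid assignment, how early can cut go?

shift 2

Precedence pushes cut to at least shift 2.
cut at shift 2 is achievable: cut in shift 2, turn in shift 2, deburr in shift 1, press in shift 1, polish in shift 2.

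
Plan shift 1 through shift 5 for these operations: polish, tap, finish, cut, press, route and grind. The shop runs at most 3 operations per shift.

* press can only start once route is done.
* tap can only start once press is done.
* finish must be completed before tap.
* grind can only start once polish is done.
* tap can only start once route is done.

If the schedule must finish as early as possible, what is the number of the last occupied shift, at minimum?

The precedence chain requires at least 3 distinct shifts.
With at most 3 per shift and 7 operations, at least 3 shifts are needed.
3 works (last occupied shift: shift 3): for example polish -> shift 1; route -> shift 1; grind -> shift 2; press -> shift 2; finish -> shift 1; cut -> shift 2; tap -> shift 3.

shift 3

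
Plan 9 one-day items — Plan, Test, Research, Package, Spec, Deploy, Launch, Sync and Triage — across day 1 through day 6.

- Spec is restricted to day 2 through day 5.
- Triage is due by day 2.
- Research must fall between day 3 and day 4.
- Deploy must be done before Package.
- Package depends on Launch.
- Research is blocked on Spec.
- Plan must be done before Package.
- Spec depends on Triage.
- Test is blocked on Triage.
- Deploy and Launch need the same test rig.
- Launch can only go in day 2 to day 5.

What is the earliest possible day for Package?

Precedence pushes Package to at least day 3.
Package at day 3 is achievable: Spec=day 2; Plan=day 1; Research=day 3; Triage=day 1; Deploy=day 1; Launch=day 2; Sync=day 1; Test=day 2; Package=day 3.

day 3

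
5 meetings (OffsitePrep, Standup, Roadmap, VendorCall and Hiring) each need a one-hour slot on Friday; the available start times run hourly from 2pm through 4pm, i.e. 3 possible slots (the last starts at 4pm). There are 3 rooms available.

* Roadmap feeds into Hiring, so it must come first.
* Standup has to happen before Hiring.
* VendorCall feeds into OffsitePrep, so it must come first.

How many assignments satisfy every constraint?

15

Splitting on OffsitePrep: it can be 3pm (5), 4pm (10). Listing each branch's schedules as (Standup, Roadmap, VendorCall, Hiring):
OffsitePrep=3pm: (2pm,2pm,2pm,3pm) (2pm,2pm,2pm,4pm) (2pm,3pm,2pm,4pm) (3pm,2pm,2pm,4pm) (3pm,3pm,2pm,4pm) — 5.
OffsitePrep=4pm: (2pm,2pm,2pm,3pm) (2pm,2pm,2pm,4pm) (2pm,2pm,3pm,3pm) (2pm,2pm,3pm,4pm) (2pm,3pm,2pm,4pm) (2pm,3pm,3pm,4pm) (3pm,2pm,2pm,4pm) (3pm,2pm,3pm,4pm) (3pm,3pm,2pm,4pm) (3pm,3pm,3pm,4pm) — 10.
Summing: 5 + 10 = 15.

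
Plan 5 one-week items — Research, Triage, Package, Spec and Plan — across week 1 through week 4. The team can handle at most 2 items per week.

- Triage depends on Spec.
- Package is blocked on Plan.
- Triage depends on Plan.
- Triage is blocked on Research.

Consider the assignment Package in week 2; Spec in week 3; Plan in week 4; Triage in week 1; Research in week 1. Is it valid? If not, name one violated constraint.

No. Triage depends on Plan is not satisfied.

Triage depends on Plan — violated.
Package is blocked on Plan — violated.
The team can handle at most 2 items per week — holds.
Triage is blocked on Research — violated.
Triage depends on Spec — violated.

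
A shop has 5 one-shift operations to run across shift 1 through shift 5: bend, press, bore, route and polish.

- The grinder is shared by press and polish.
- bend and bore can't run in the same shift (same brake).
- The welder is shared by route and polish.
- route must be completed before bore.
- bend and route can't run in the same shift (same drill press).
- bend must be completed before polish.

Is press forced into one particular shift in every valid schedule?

No

press can be shift 1 (e.g. route -> shift 2; bore -> shift 3; press -> shift 1; bend -> shift 1; polish -> shift 3) or shift 2 (e.g. bend in shift 1; polish in shift 3; route in shift 2; press in shift 2; bore in shift 3).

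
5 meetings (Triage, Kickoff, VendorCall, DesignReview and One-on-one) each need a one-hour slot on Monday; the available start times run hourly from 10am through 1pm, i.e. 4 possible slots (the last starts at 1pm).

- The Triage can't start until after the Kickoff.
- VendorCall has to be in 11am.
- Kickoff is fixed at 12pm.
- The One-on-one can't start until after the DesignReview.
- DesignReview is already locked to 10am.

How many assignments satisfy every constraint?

Enumerating: One-on-one=11am, Triage=1pm, DesignReview=10am, VendorCall=11am, Kickoff=12pm | Kickoff -> 12pm, DesignReview -> 10am, VendorCall -> 11am, Triage -> 1pm, One-on-one -> 12pm | DesignReview=10am, Triage=1pm, Kickoff=12pm, VendorCall=11am, One-on-one=1pm.

3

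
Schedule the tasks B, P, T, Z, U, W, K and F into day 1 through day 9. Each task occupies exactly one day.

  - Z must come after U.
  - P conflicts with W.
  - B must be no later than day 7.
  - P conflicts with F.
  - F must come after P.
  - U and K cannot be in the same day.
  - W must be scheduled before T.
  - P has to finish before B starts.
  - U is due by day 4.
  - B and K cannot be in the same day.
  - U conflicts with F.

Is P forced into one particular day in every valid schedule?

P can be day 1 (e.g. W in day 2, B in day 2, K in day 3, F in day 2, P in day 1, Z in day 2, T in day 3, U in day 1) or day 2 (e.g. U -> day 1, B -> day 3, W -> day 1, P -> day 2, Z -> day 2, T -> day 2, K -> day 2, F -> day 3).

No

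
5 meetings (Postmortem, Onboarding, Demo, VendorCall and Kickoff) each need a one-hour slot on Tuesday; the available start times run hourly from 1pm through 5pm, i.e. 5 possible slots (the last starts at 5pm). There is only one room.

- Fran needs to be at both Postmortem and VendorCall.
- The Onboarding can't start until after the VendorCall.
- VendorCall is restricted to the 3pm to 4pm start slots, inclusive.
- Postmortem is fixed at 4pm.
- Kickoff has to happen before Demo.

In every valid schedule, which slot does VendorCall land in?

VendorCall's window is 3pm–4pm.
Postmortem is fixed at 4pm, and VendorCall can't share a slot with Postmortem.
So VendorCall must be 3pm.

3pm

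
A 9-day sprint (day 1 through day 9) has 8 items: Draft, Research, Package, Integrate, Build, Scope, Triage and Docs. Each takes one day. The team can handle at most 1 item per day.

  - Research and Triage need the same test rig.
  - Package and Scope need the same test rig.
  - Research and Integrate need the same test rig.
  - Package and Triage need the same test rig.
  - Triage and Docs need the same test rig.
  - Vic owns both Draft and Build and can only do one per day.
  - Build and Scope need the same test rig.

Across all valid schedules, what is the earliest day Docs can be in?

day 1

Docs at day 1 is achievable: Triage in day 8; Docs in day 1; Scope in day 7; Draft in day 2; Integrate in day 5; Package in day 4; Research in day 3; Build in day 6.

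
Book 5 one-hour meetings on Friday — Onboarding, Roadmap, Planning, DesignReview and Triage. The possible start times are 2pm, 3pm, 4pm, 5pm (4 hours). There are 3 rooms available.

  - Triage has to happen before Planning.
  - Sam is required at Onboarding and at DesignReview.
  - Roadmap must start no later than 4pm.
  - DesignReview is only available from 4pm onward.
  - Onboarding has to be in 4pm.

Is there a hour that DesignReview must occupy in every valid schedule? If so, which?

DesignReview's window is 4pm–5pm.
Onboarding is fixed at 4pm, and DesignReview can't share a hour with Onboarding.
So DesignReview must be 5pm.

5pm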